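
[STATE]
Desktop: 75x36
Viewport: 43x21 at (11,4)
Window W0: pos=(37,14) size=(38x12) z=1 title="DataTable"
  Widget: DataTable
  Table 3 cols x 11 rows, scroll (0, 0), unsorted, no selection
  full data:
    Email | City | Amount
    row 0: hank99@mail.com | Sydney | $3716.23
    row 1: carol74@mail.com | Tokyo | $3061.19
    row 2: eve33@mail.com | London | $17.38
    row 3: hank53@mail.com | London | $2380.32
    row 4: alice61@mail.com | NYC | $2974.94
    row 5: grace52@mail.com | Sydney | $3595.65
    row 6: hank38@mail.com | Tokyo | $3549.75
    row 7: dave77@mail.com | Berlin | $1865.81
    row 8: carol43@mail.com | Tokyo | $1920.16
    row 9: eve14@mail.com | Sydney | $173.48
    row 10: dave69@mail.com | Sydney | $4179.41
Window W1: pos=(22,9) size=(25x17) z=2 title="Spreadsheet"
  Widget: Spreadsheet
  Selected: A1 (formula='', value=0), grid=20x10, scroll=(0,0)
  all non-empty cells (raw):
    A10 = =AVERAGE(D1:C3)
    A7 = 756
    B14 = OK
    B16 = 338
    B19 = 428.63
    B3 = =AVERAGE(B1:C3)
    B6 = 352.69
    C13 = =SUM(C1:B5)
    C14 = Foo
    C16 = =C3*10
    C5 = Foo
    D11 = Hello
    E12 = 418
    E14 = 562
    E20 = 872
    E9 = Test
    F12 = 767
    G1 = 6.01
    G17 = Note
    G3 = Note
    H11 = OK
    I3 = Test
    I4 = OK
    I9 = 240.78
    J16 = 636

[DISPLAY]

                                           
                                           
                                           
                                           
                                           
           ┏━━━━━━━━━━━━━━━━━━━━━━━┓       
           ┃ Spreadsheet           ┃       
           ┠───────────────────────┨       
           ┃A1:                    ┃       
           ┃       A       B       ┃       
           ┃-----------------------┃━━━━━━━
           ┃  1      [0]       0   ┃e      
           ┃  2        0       0   ┃───────
           ┃  3        0#CIRC!     ┃       
           ┃  4        0       0   ┃───────
           ┃  5        0       0Foo┃il.com 
           ┃  6        0  352.69   ┃ail.com
           ┃  7      756       0   ┃l.com  
           ┃  8        0       0   ┃il.com 
           ┃  9        0       0   ┃ail.com
           ┃ 10        0       0   ┃ail.com


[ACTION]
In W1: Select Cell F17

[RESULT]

                                           
                                           
                                           
                                           
                                           
           ┏━━━━━━━━━━━━━━━━━━━━━━━┓       
           ┃ Spreadsheet           ┃       
           ┠───────────────────────┨       
           ┃F17:                   ┃       
           ┃       A       B       ┃       
           ┃-----------------------┃━━━━━━━
           ┃  1        0       0   ┃e      
           ┃  2        0       0   ┃───────
           ┃  3        0#CIRC!     ┃       
           ┃  4        0       0   ┃───────
           ┃  5        0       0Foo┃il.com 
           ┃  6        0  352.69   ┃ail.com
           ┃  7      756       0   ┃l.com  
           ┃  8        0       0   ┃il.com 
           ┃  9        0       0   ┃ail.com
           ┃ 10        0       0   ┃ail.com


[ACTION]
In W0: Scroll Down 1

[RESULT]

                                           
                                           
                                           
                                           
                                           
           ┏━━━━━━━━━━━━━━━━━━━━━━━┓       
           ┃ Spreadsheet           ┃       
           ┠───────────────────────┨       
           ┃F17:                   ┃       
           ┃       A       B       ┃       
           ┃-----------------------┃━━━━━━━
           ┃  1        0       0   ┃e      
           ┃  2        0       0   ┃───────
           ┃  3        0#CIRC!     ┃       
           ┃  4        0       0   ┃───────
           ┃  5        0       0Foo┃ail.com
           ┃  6        0  352.69   ┃l.com  
           ┃  7      756       0   ┃il.com 
           ┃  8        0       0   ┃ail.com
           ┃  9        0       0   ┃ail.com
           ┃ 10        0       0   ┃il.com 


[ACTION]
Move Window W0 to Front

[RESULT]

                                           
                                           
                                           
                                           
                                           
           ┏━━━━━━━━━━━━━━━━━━━━━━━┓       
           ┃ Spreadsheet           ┃       
           ┠───────────────────────┨       
           ┃F17:                   ┃       
           ┃       A       B       ┃       
           ┃--------------┏━━━━━━━━━━━━━━━━
           ┃  1        0  ┃ DataTable      
           ┃  2        0  ┠────────────────
           ┃  3        0#C┃Email           
           ┃  4        0  ┃────────────────
           ┃  5        0  ┃carol74@mail.com
           ┃  6        0  ┃eve33@mail.com  
           ┃  7      756  ┃hank53@mail.com 
           ┃  8        0  ┃alice61@mail.com
           ┃  9        0  ┃grace52@mail.com
           ┃ 10        0  ┃hank38@mail.com 


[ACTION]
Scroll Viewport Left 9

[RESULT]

                                           
                                           
                                           
                                           
                                           
                    ┏━━━━━━━━━━━━━━━━━━━━━━
                    ┃ Spreadsheet          
                    ┠──────────────────────
                    ┃F17:                  
                    ┃       A       B      
                    ┃--------------┏━━━━━━━
                    ┃  1        0  ┃ DataTa
                    ┃  2        0  ┠───────
                    ┃  3        0#C┃Email  
                    ┃  4        0  ┃───────
                    ┃  5        0  ┃carol74
                    ┃  6        0  ┃eve33@m
                    ┃  7      756  ┃hank53@
                    ┃  8        0  ┃alice61
                    ┃  9        0  ┃grace52
                    ┃ 10        0  ┃hank38@


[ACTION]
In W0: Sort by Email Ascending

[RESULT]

                                           
                                           
                                           
                                           
                                           
                    ┏━━━━━━━━━━━━━━━━━━━━━━
                    ┃ Spreadsheet          
                    ┠──────────────────────
                    ┃F17:                  
                    ┃       A       B      
                    ┃--------------┏━━━━━━━
                    ┃  1        0  ┃ DataTa
                    ┃  2        0  ┠───────
                    ┃  3        0#C┃Email  
                    ┃  4        0  ┃───────
                    ┃  5        0  ┃carol43
                    ┃  6        0  ┃carol74
                    ┃  7      756  ┃dave69@
                    ┃  8        0  ┃dave77@
                    ┃  9        0  ┃eve14@m
                    ┃ 10        0  ┃eve33@m


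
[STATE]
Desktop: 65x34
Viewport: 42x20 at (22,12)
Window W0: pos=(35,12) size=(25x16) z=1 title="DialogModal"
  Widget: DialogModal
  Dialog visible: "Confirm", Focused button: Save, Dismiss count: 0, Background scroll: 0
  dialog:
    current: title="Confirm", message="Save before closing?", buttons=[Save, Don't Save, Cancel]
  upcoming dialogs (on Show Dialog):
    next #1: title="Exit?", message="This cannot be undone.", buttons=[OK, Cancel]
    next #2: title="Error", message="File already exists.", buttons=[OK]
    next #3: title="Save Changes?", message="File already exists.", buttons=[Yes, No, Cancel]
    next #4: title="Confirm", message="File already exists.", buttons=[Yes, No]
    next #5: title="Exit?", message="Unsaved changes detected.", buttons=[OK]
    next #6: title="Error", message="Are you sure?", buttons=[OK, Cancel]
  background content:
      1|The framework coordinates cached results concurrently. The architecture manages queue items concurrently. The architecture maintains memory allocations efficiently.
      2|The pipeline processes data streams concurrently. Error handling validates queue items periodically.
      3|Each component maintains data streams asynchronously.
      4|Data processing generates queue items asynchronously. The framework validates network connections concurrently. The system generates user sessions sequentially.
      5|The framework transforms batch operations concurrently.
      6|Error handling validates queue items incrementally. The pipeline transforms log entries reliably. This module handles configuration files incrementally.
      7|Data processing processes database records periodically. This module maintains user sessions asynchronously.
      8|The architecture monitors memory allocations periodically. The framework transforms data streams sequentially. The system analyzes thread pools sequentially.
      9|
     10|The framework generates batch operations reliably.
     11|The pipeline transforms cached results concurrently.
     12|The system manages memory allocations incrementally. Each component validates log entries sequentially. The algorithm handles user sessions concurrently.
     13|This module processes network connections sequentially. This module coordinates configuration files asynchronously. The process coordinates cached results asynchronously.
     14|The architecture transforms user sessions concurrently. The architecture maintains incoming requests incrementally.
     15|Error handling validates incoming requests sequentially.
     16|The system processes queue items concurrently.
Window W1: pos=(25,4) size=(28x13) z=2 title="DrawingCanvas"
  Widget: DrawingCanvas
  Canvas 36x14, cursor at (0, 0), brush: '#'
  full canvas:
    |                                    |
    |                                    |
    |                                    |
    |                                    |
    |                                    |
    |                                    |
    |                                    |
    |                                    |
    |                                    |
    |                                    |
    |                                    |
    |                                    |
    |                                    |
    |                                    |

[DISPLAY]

   ┃                          ┃━━━━━━┓    
   ┃                          ┃      ┃    
   ┃                          ┃──────┨    
   ┃                          ┃rdinat┃    
   ┗━━━━━━━━━━━━━━━━━━━━━━━━━━┛esses ┃    
             ┃Each component maintain┃    
             ┃Da┌─────────────────┐at┃    
             ┃Th│     Confirm     │rm┃    
             ┃Er│Save before closi│te┃    
             ┃Da│[Save]  Don't Sav│ss┃    
             ┃Th└─────────────────┘to┃    
             ┃                       ┃    
             ┃The framework generates┃    
             ┃The pipeline transforms┃    
             ┃The system manages memo┃    
             ┗━━━━━━━━━━━━━━━━━━━━━━━┛    
                                          
                                          
                                          
                                          


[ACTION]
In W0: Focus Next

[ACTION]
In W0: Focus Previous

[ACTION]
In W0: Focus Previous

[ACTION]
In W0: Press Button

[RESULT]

   ┃                          ┃━━━━━━┓    
   ┃                          ┃      ┃    
   ┃                          ┃──────┨    
   ┃                          ┃rdinat┃    
   ┗━━━━━━━━━━━━━━━━━━━━━━━━━━┛esses ┃    
             ┃Each component maintain┃    
             ┃Data processing generat┃    
             ┃The framework transform┃    
             ┃Error handling validate┃    
             ┃Data processing process┃    
             ┃The architecture monito┃    
             ┃                       ┃    
             ┃The framework generates┃    
             ┃The pipeline transforms┃    
             ┃The system manages memo┃    
             ┗━━━━━━━━━━━━━━━━━━━━━━━┛    
                                          
                                          
                                          
                                          


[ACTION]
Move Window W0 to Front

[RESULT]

   ┃         ┏━━━━━━━━━━━━━━━━━━━━━━━┓    
   ┃         ┃ DialogModal           ┃    
   ┃         ┠───────────────────────┨    
   ┃         ┃The framework coordinat┃    
   ┗━━━━━━━━━┃The pipeline processes ┃    
             ┃Each component maintain┃    
             ┃Data processing generat┃    
             ┃The framework transform┃    
             ┃Error handling validate┃    
             ┃Data processing process┃    
             ┃The architecture monito┃    
             ┃                       ┃    
             ┃The framework generates┃    
             ┃The pipeline transforms┃    
             ┃The system manages memo┃    
             ┗━━━━━━━━━━━━━━━━━━━━━━━┛    
                                          
                                          
                                          
                                          


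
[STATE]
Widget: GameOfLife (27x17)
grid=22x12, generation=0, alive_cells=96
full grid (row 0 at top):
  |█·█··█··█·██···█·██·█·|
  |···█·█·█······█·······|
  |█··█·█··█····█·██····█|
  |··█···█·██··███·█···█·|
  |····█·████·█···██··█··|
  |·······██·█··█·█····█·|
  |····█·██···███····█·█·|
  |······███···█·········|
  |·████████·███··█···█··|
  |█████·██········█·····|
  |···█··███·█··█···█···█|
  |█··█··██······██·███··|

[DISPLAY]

Gen: 0                     
█·█··█··█·██···█·██·█·     
···█·█·█······█·······     
█··█·█··█····█·██····█     
··█···█·██··███·█···█·     
····█·████·█···██··█··     
·······██·█··█·█····█·     
····█·██···███····█·█·     
······███···█·········     
·████████·███··█···█··     
█████·██········█·····     
···█··███·█··█···█···█     
█··█··██······██·███··     
                           
                           
                           
                           


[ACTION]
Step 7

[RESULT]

Gen: 7                     
··██··██··············     
·█·····██········██···     
··██···█·█·······███··     
·█····█·█··········███     
·····················█     
······█········██··█·█     
···█····█······█·████·     
················███···     
██······███····█··█···     
██······█·█······██···     
········██···███··█···     
·················█····     
                           
                           
                           
                           


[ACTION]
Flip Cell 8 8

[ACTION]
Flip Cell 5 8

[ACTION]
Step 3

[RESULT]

Gen: 10                    
·······█··············     
·██···█·█·············     
█·····█··█·········█··     
·██···█··█·········██·     
·······██······██··█··     
·······██·····█·████·█     
········█·····███··██·     
·······██·█···███·····     
██·····██·██···█··█···     
██·····██·█···█····██·     
········██····█·████··     
···············█······     
                           
                           
                           
                           


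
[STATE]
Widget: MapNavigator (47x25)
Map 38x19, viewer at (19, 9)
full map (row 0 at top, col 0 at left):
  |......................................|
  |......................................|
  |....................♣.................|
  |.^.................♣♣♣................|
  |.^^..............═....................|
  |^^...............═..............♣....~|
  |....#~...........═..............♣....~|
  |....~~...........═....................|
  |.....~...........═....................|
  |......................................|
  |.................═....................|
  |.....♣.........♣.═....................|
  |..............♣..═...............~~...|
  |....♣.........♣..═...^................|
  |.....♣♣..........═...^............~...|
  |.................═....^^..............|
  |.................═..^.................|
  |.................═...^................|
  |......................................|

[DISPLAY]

                                               
                                               
                                               
    ......................................     
    ......................................     
    ....................♣.................     
    .^.................♣♣♣................     
    .^^..............═....................     
    ^^...............═..............♣....~     
    ....#~...........═..............♣....~     
    ....~~...........═....................     
    .....~...........═....................     
    ...................@..................     
    .................═....................     
    .....♣.........♣.═....................     
    ..............♣..═...............~~...     
    ....♣.........♣..═...^................     
    .....♣♣..........═...^............~...     
    .................═....^^..............     
    .................═..^.................     
    .................═...^................     
    ......................................     
                                               
                                               
                                               


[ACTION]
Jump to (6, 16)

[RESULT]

                 .^^..............═............
                 ^^...............═............
                 ....#~...........═............
                 ....~~...........═............
                 .....~...........═............
                 ..............................
                 .................═............
                 .....♣.........♣.═............
                 ..............♣..═............
                 ....♣.........♣..═...^........
                 .....♣♣..........═...^........
                 .................═....^^......
                 ......@..........═..^.........
                 .................═...^........
                 ..............................
                                               
                                               
                                               
                                               
                                               
                                               
                                               
                                               
                                               
                                               


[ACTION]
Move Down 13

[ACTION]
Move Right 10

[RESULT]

       ....#~...........═..............♣....~  
       ....~~...........═....................  
       .....~...........═....................  
       ......................................  
       .................═....................  
       .....♣.........♣.═....................  
       ..............♣..═...............~~...  
       ....♣.........♣..═...^................  
       .....♣♣..........═...^............~...  
       .................═....^^..............  
       .................═..^.................  
       .................═...^................  
       ................@.....................  
                                               
                                               
                                               
                                               
                                               
                                               
                                               
                                               
                                               
                                               
                                               
                                               


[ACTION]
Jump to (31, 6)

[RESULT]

                                               
                                               
                                               
                                               
                                               
                                               
..............................                 
..............................                 
............♣.................                 
...........♣♣♣................                 
.........═....................                 
.........═..............♣....~                 
.........═.............@♣....~                 
.........═....................                 
.........═....................                 
..............................                 
.........═....................                 
.......♣.═....................                 
......♣..═...............~~...                 
......♣..═...^................                 
.........═...^............~...                 
.........═....^^..............                 
.........═..^.................                 
.........═...^................                 
..............................                 


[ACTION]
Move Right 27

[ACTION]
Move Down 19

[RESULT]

...═..............♣....~                       
...═....................                       
...═....................                       
........................                       
...═....................                       
.♣.═....................                       
♣..═...............~~...                       
♣..═...^................                       
...═...^............~...                       
...═....^^..............                       
...═..^.................                       
...═...^................                       
.......................@                       
                                               
                                               
                                               
                                               
                                               
                                               
                                               
                                               
                                               
                                               
                                               
                                               


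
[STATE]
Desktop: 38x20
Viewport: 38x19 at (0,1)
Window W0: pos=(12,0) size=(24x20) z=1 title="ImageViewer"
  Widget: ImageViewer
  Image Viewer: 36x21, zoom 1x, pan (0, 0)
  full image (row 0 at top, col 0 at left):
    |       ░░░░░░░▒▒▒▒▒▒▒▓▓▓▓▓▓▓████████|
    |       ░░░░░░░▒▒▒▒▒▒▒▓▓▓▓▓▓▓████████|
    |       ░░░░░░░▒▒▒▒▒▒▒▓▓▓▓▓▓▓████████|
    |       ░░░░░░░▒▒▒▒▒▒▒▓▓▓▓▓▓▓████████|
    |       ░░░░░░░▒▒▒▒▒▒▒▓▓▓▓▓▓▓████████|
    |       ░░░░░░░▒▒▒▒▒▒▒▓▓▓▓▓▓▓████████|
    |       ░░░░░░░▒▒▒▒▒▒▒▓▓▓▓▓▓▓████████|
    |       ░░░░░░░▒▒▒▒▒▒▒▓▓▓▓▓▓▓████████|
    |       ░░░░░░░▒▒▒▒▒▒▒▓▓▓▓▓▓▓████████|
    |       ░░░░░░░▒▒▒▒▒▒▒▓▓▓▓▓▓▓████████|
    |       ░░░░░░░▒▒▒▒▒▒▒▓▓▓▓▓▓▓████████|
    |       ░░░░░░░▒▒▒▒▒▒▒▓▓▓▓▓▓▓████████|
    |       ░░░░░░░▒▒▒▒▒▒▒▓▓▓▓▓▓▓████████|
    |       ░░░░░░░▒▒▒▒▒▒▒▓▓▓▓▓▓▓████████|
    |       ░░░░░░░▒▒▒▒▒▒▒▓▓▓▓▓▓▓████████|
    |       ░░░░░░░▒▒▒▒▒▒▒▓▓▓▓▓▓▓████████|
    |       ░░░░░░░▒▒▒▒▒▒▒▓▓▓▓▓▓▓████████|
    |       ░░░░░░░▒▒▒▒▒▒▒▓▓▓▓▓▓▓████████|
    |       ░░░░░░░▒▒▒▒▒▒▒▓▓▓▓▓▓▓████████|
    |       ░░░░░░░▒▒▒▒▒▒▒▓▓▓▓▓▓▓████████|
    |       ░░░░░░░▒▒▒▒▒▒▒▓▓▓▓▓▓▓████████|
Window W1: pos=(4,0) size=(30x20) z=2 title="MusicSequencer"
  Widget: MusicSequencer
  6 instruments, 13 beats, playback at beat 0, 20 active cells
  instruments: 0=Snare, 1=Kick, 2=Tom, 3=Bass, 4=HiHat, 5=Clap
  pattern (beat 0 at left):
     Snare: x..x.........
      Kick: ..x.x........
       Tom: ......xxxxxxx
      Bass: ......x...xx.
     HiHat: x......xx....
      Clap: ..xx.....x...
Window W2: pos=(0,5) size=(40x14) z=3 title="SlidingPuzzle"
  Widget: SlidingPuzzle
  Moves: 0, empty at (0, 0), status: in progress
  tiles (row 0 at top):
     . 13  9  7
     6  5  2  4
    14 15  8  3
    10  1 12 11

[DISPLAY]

    ┃ MusicSequencer             ┃ ┃  
    ┠────────────────────────────┨─┨  
    ┃      ▼123456789012         ┃▓┃  
    ┃ Snare█··█·········         ┃▓┃  
┏━━━━━━━━━━━━━━━━━━━━━━━━━━━━━━━━━━━━━
┃ SlidingPuzzle                       
┠─────────────────────────────────────
┃┌────┬────┬────┬────┐                
┃│    │ 13 │  9 │  7 │                
┃├────┼────┼────┼────┤                
┃│  6 │  5 │  2 │  4 │                
┃├────┼────┼────┼────┤                
┃│ 14 │ 15 │  8 │  3 │                
┃├────┼────┼────┼────┤                
┃│ 10 │  1 │ 12 │ 11 │                
┃└────┴────┴────┴────┘                
┃Moves: 0                             
┗━━━━━━━━━━━━━━━━━━━━━━━━━━━━━━━━━━━━━
    ┗━━━━━━━━━━━━━━━━━━━━━━━━━━━━┛━┛  


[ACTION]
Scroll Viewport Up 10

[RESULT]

    ┏━━━━━━━━━━━━━━━━━━━━━━━━━━━━┓━┓  
    ┃ MusicSequencer             ┃ ┃  
    ┠────────────────────────────┨─┨  
    ┃      ▼123456789012         ┃▓┃  
    ┃ Snare█··█·········         ┃▓┃  
┏━━━━━━━━━━━━━━━━━━━━━━━━━━━━━━━━━━━━━
┃ SlidingPuzzle                       
┠─────────────────────────────────────
┃┌────┬────┬────┬────┐                
┃│    │ 13 │  9 │  7 │                
┃├────┼────┼────┼────┤                
┃│  6 │  5 │  2 │  4 │                
┃├────┼────┼────┼────┤                
┃│ 14 │ 15 │  8 │  3 │                
┃├────┼────┼────┼────┤                
┃│ 10 │  1 │ 12 │ 11 │                
┃└────┴────┴────┴────┘                
┃Moves: 0                             
┗━━━━━━━━━━━━━━━━━━━━━━━━━━━━━━━━━━━━━


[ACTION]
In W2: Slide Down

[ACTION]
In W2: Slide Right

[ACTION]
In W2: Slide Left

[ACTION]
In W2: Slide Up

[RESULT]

    ┏━━━━━━━━━━━━━━━━━━━━━━━━━━━━┓━┓  
    ┃ MusicSequencer             ┃ ┃  
    ┠────────────────────────────┨─┨  
    ┃      ▼123456789012         ┃▓┃  
    ┃ Snare█··█·········         ┃▓┃  
┏━━━━━━━━━━━━━━━━━━━━━━━━━━━━━━━━━━━━━
┃ SlidingPuzzle                       
┠─────────────────────────────────────
┃┌────┬────┬────┬────┐                
┃│ 13 │  5 │  9 │  7 │                
┃├────┼────┼────┼────┤                
┃│  6 │    │  2 │  4 │                
┃├────┼────┼────┼────┤                
┃│ 14 │ 15 │  8 │  3 │                
┃├────┼────┼────┼────┤                
┃│ 10 │  1 │ 12 │ 11 │                
┃└────┴────┴────┴────┘                
┃Moves: 2                             
┗━━━━━━━━━━━━━━━━━━━━━━━━━━━━━━━━━━━━━


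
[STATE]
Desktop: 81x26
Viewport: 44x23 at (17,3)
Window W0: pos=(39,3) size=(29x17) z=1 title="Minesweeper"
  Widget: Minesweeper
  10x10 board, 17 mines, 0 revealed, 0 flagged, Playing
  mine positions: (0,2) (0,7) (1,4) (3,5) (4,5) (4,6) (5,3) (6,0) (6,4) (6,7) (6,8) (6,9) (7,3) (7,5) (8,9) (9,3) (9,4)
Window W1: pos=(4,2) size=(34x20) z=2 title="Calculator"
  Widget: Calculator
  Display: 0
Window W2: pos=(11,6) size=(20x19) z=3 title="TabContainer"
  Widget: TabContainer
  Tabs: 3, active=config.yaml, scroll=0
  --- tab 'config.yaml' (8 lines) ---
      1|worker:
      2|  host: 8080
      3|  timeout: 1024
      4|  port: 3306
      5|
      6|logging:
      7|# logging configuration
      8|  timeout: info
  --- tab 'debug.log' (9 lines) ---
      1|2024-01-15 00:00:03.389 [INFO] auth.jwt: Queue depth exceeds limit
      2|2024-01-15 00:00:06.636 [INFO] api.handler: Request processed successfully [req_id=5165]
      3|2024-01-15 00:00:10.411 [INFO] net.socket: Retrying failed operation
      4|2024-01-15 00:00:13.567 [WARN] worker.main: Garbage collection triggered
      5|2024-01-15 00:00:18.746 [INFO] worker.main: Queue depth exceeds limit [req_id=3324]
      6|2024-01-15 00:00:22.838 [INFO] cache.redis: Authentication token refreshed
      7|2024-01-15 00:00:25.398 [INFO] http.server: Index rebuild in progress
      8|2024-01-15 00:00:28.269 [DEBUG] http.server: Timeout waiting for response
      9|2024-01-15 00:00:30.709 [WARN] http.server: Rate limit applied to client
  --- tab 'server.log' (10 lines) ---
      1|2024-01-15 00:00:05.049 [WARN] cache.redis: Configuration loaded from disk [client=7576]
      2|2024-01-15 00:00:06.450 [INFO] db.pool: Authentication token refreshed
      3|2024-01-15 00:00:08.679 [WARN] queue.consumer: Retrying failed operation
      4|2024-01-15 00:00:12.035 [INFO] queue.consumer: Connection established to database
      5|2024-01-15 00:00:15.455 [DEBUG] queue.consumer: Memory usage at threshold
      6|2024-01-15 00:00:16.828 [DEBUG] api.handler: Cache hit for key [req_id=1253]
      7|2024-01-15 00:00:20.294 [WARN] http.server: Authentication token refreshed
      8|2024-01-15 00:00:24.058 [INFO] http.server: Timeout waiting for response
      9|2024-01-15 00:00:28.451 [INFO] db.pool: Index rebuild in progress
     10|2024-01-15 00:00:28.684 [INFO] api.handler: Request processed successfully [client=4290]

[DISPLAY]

                    ┃ ┏━━━━━━━━━━━━━━━━━━━━━
────────────────────┨ ┃ Minesweeper         
                   0┃ ┠─────────────────────
━━━━━━━━━━━━━┓      ┃ ┃■■■■■■■■■■           
ontainer     ┃      ┃ ┃■■■■■■■■■■           
─────────────┨      ┃ ┃■■■■■■■■■■           
ig.yaml]│ deb┃      ┃ ┃■■■■■■■■■■           
─────────────┃      ┃ ┃■■■■■■■■■■           
r:           ┃      ┃ ┃■■■■■■■■■■           
t: 8080      ┃      ┃ ┃■■■■■■■■■■           
eout: 1024   ┃      ┃ ┃■■■■■■■■■■           
t: 3306      ┃      ┃ ┃■■■■■■■■■■           
             ┃      ┃ ┃■■■■■■■■■■           
ng:          ┃      ┃ ┃                     
ging configur┃      ┃ ┃                     
eout: info   ┃      ┃ ┃                     
             ┃      ┃ ┗━━━━━━━━━━━━━━━━━━━━━
             ┃      ┃                       
             ┃━━━━━━┛                       
             ┃                              
             ┃                              
━━━━━━━━━━━━━┛                              
                                            


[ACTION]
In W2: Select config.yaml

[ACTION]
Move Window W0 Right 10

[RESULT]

                    ┃           ┏━━━━━━━━━━━
────────────────────┨           ┃ Minesweepe
                   0┃           ┠───────────
━━━━━━━━━━━━━┓      ┃           ┃■■■■■■■■■■ 
ontainer     ┃      ┃           ┃■■■■■■■■■■ 
─────────────┨      ┃           ┃■■■■■■■■■■ 
ig.yaml]│ deb┃      ┃           ┃■■■■■■■■■■ 
─────────────┃      ┃           ┃■■■■■■■■■■ 
r:           ┃      ┃           ┃■■■■■■■■■■ 
t: 8080      ┃      ┃           ┃■■■■■■■■■■ 
eout: 1024   ┃      ┃           ┃■■■■■■■■■■ 
t: 3306      ┃      ┃           ┃■■■■■■■■■■ 
             ┃      ┃           ┃■■■■■■■■■■ 
ng:          ┃      ┃           ┃           
ging configur┃      ┃           ┃           
eout: info   ┃      ┃           ┃           
             ┃      ┃           ┗━━━━━━━━━━━
             ┃      ┃                       
             ┃━━━━━━┛                       
             ┃                              
             ┃                              
━━━━━━━━━━━━━┛                              
                                            


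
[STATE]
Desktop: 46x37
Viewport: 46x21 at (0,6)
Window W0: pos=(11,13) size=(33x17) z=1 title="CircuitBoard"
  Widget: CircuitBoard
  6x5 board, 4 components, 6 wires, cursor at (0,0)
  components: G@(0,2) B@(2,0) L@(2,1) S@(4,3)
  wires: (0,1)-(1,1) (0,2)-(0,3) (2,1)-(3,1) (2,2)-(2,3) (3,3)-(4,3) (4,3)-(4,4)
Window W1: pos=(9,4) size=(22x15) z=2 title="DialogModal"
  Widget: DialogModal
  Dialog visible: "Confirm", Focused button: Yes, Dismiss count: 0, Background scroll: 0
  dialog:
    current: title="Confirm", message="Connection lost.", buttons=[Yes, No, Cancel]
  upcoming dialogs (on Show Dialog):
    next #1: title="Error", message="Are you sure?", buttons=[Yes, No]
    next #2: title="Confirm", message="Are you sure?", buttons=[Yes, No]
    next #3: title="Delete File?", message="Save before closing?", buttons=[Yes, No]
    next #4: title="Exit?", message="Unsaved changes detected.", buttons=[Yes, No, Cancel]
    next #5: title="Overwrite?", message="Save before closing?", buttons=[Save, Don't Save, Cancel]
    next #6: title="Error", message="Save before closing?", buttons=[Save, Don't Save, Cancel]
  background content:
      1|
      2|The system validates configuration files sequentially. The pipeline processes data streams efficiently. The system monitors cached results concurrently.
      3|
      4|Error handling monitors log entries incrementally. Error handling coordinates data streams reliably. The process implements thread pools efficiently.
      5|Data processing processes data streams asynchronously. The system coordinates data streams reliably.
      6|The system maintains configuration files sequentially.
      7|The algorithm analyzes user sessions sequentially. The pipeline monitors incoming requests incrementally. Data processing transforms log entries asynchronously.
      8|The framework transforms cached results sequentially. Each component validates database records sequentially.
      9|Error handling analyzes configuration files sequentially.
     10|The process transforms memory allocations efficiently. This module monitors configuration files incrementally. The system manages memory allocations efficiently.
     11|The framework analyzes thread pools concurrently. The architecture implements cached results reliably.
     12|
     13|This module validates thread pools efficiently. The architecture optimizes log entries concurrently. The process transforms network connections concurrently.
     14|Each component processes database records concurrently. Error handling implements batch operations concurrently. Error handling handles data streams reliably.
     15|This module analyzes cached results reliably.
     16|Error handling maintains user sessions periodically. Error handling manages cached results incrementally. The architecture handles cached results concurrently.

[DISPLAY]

         ┠────────────────────┨               
         ┃                    ┃               
         ┃The system validates┃               
         ┃                    ┃               
         ┃Er┌──────────────┐it┃               
         ┃Da│   Confirm    │oc┃               
         ┃Th│Connection los│ns┃               
         ┃Th│[Yes]  No   Ca│yz┃━━━━━━━━━━━━┓  
         ┃Th└──────────────┘sf┃            ┃  
         ┃Error handling analy┃────────────┨  
         ┃The process transfor┃            ┃  
         ┃The framework analyz┃            ┃  
         ┗━━━━━━━━━━━━━━━━━━━━┛            ┃  
           ┃1       ·                      ┃  
           ┃                               ┃  
           ┃2   B   L   · ─ ·              ┃  
           ┃        │                      ┃  
           ┃3       ·       ·              ┃  
           ┃                │              ┃  
           ┃4               S ─ ·          ┃  
           ┃Cursor: (0,0)                  ┃  


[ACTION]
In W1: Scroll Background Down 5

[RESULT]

         ┠────────────────────┨               
         ┃The system maintains┃               
         ┃The algorithm analyz┃               
         ┃The framework transf┃               
         ┃Er┌──────────────┐ly┃               
         ┃Th│   Confirm    │or┃               
         ┃Th│Connection los│yz┃               
         ┃  │[Yes]  No   Ca│  ┃━━━━━━━━━━━━┓  
         ┃Th└──────────────┘te┃            ┃  
         ┃Each component proce┃────────────┨  
         ┃This module analyzes┃            ┃  
         ┃Error handling maint┃            ┃  
         ┗━━━━━━━━━━━━━━━━━━━━┛            ┃  
           ┃1       ·                      ┃  
           ┃                               ┃  
           ┃2   B   L   · ─ ·              ┃  
           ┃        │                      ┃  
           ┃3       ·       ·              ┃  
           ┃                │              ┃  
           ┃4               S ─ ·          ┃  
           ┃Cursor: (0,0)                  ┃  


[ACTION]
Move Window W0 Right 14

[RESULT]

         ┠────────────────────┨               
         ┃The system maintains┃               
         ┃The algorithm analyz┃               
         ┃The framework transf┃               
         ┃Er┌──────────────┐ly┃               
         ┃Th│   Confirm    │or┃               
         ┃Th│Connection los│yz┃               
         ┃  │[Yes]  No   Ca│  ┃━━━━━━━━━━━━━━┓
         ┃Th└──────────────┘te┃              ┃
         ┃Each component proce┃──────────────┨
         ┃This module analyzes┃              ┃
         ┃Error handling maint┃              ┃
         ┗━━━━━━━━━━━━━━━━━━━━┛              ┃
             ┃1       ·                      ┃
             ┃                               ┃
             ┃2   B   L   · ─ ·              ┃
             ┃        │                      ┃
             ┃3       ·       ·              ┃
             ┃                │              ┃
             ┃4               S ─ ·          ┃
             ┃Cursor: (0,0)                  ┃


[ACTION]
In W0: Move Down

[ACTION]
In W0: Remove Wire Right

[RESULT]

         ┠────────────────────┨               
         ┃The system maintains┃               
         ┃The algorithm analyz┃               
         ┃The framework transf┃               
         ┃Er┌──────────────┐ly┃               
         ┃Th│   Confirm    │or┃               
         ┃Th│Connection los│yz┃               
         ┃  │[Yes]  No   Ca│  ┃━━━━━━━━━━━━━━┓
         ┃Th└──────────────┘te┃              ┃
         ┃Each component proce┃──────────────┨
         ┃This module analyzes┃              ┃
         ┃Error handling maint┃              ┃
         ┗━━━━━━━━━━━━━━━━━━━━┛              ┃
             ┃1  [.]  ·                      ┃
             ┃                               ┃
             ┃2   B   L   · ─ ·              ┃
             ┃        │                      ┃
             ┃3       ·       ·              ┃
             ┃                │              ┃
             ┃4               S ─ ·          ┃
             ┃Cursor: (1,0)                  ┃
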